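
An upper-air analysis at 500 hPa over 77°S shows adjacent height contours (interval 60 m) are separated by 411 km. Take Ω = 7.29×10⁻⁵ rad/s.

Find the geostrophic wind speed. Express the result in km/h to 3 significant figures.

Coriolis parameter at 77°S:
f = 2Ω sin φ = 2 × 7.29×10⁻⁵ × sin 77° = 1.42×10⁻⁴ s⁻¹
Height gradient: |∂Z/∂n| = 60 m / 411000 m = 1.46×10⁻⁴
On a pressure surface, geostrophic balance gives V_g = (g/f)|∂Z/∂n|:
V_g = 9.81 × 1.46×10⁻⁴ / 1.42×10⁻⁴ = 10.1 m/s
Converting: 10.1 m/s × 3.6 = 36.3 km/h

36.3 km/h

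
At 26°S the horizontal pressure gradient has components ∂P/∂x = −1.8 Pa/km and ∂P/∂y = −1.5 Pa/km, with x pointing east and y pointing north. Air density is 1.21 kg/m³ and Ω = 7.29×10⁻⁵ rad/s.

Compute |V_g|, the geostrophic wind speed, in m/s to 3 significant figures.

30.3 m/s

Coriolis parameter at 26°S:
f = 2Ω sin φ = 2 × 7.29×10⁻⁵ × sin 26° = 6.39×10⁻⁵ s⁻¹
In the Southern Hemisphere f is negative: f = −6.39×10⁻⁵ s⁻¹.
Component geostrophic relations (x east, y north):
u_g = −(1/(fρ)) ∂P/∂y,  v_g = (1/(fρ)) ∂P/∂x
u_g = −(−1.5×10⁻³)/(−6.39×10⁻⁵ × 1.21) = −19.4 m/s;  v_g = (−1.8×10⁻³)/(−6.39×10⁻⁵ × 1.21) = 23.3 m/s
|V_g| = √(u_g² + v_g²) = 30.3 m/s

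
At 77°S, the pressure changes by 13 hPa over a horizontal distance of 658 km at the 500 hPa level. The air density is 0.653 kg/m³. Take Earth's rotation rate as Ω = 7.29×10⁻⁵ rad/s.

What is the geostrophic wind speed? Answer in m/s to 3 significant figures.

21.3 m/s

Coriolis parameter at 77°S:
f = 2Ω sin φ = 2 × 7.29×10⁻⁵ × sin 77° = 1.42×10⁻⁴ s⁻¹
Pressure gradient: |∂P/∂n| = 1300 Pa / 658000 m = 1.98×10⁻³ Pa/m
Geostrophic balance (pressure-gradient force = Coriolis force):
V_g = (1/(fρ)) |∂P/∂n| = 1.98×10⁻³ / (1.42×10⁻⁴ × 0.653) = 21.3 m/s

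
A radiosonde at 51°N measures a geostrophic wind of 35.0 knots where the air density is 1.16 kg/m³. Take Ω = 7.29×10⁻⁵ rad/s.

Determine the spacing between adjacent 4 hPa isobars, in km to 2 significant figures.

Coriolis parameter at 51°N:
f = 2Ω sin φ = 2 × 7.29×10⁻⁵ × sin 51° = 1.13×10⁻⁴ s⁻¹
Wind speed in SI: 35.0 knots = 18.0 m/s
Geostrophic balance rearranged: |∂P/∂n| = f ρ V_g
|∂P/∂n| = 1.13×10⁻⁴ × 1.16 × 18.0 = 2.37×10⁻³ Pa/m
Isobar spacing: Δn = ΔP/|∂P/∂n| = 400 Pa / 2.37×10⁻³ Pa/m = 169019 m ≈ 170 km

170 km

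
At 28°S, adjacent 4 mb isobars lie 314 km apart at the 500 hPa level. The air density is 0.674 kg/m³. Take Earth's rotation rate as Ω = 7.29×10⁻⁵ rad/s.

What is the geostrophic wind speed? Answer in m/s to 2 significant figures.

28 m/s

Coriolis parameter at 28°S:
f = 2Ω sin φ = 2 × 7.29×10⁻⁵ × sin 28° = 6.84×10⁻⁵ s⁻¹
Pressure gradient: |∂P/∂n| = 400 Pa / 314000 m = 1.27×10⁻³ Pa/m
Geostrophic balance (pressure-gradient force = Coriolis force):
V_g = (1/(fρ)) |∂P/∂n| = 1.27×10⁻³ / (6.84×10⁻⁵ × 0.674) = 27.6 m/s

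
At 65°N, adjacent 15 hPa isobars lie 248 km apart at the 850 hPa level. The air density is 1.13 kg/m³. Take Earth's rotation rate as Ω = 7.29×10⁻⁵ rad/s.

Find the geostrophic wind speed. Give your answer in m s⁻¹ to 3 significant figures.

40.5 m s⁻¹

Coriolis parameter at 65°N:
f = 2Ω sin φ = 2 × 7.29×10⁻⁵ × sin 65° = 1.32×10⁻⁴ s⁻¹
Pressure gradient: |∂P/∂n| = 1500 Pa / 248000 m = 6.05×10⁻³ Pa/m
Geostrophic balance (pressure-gradient force = Coriolis force):
V_g = (1/(fρ)) |∂P/∂n| = 6.05×10⁻³ / (1.32×10⁻⁴ × 1.13) = 40.5 m/s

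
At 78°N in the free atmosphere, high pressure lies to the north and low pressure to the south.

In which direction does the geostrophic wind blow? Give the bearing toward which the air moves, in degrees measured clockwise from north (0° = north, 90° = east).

270°

The pressure-gradient force points toward the south (bearing 180°).
Geostrophic balance: in the Northern Hemisphere the Coriolis force deflects motion to the right, so the geostrophic wind blows 90° to the right of the pressure-gradient force (low pressure on the left).
Rotating 180° by 90° clockwise gives 270° — the wind blows toward the west.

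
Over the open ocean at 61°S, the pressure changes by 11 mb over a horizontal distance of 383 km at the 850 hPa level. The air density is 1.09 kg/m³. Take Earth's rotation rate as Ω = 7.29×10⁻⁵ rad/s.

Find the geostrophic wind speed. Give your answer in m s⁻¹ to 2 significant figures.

Coriolis parameter at 61°S:
f = 2Ω sin φ = 2 × 7.29×10⁻⁵ × sin 61° = 1.28×10⁻⁴ s⁻¹
Pressure gradient: |∂P/∂n| = 1100 Pa / 383000 m = 2.87×10⁻³ Pa/m
Geostrophic balance (pressure-gradient force = Coriolis force):
V_g = (1/(fρ)) |∂P/∂n| = 2.87×10⁻³ / (1.28×10⁻⁴ × 1.09) = 20.7 m/s

21 m s⁻¹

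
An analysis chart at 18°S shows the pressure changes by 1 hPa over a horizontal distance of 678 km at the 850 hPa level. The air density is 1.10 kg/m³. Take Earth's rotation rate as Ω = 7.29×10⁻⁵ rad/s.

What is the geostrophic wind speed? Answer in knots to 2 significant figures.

5.8 knots

Coriolis parameter at 18°S:
f = 2Ω sin φ = 2 × 7.29×10⁻⁵ × sin 18° = 4.51×10⁻⁵ s⁻¹
Pressure gradient: |∂P/∂n| = 100 Pa / 678000 m = 1.47×10⁻⁴ Pa/m
Geostrophic balance (pressure-gradient force = Coriolis force):
V_g = (1/(fρ)) |∂P/∂n| = 1.47×10⁻⁴ / (4.51×10⁻⁵ × 1.10) = 2.98 m/s
Converting: 2.98 m/s × 1.944 = 5.8 knots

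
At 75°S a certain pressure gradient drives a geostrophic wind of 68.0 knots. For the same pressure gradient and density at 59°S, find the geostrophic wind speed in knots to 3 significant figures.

76.6 knots

With the same pressure gradient and density, V_g ∝ 1/f ∝ 1/sin φ.
V₂ = V₁ · sin φ₁ / sin φ₂ = 68.0 × sin 75° / sin 59°
V₂ = 68.0 × 0.9659/0.8572 = 76.6 knots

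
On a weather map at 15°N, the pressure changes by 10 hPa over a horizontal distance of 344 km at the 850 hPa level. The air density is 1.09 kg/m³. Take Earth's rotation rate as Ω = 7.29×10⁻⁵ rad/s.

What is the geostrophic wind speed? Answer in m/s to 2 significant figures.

Coriolis parameter at 15°N:
f = 2Ω sin φ = 2 × 7.29×10⁻⁵ × sin 15° = 3.77×10⁻⁵ s⁻¹
Pressure gradient: |∂P/∂n| = 1000 Pa / 344000 m = 2.91×10⁻³ Pa/m
Geostrophic balance (pressure-gradient force = Coriolis force):
V_g = (1/(fρ)) |∂P/∂n| = 2.91×10⁻³ / (3.77×10⁻⁵ × 1.09) = 70.7 m/s

71 m/s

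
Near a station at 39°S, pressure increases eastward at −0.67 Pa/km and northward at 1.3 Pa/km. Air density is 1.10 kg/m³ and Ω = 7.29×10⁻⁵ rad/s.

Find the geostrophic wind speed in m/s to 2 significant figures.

Coriolis parameter at 39°S:
f = 2Ω sin φ = 2 × 7.29×10⁻⁵ × sin 39° = 9.18×10⁻⁵ s⁻¹
In the Southern Hemisphere f is negative: f = −9.18×10⁻⁵ s⁻¹.
Component geostrophic relations (x east, y north):
u_g = −(1/(fρ)) ∂P/∂y,  v_g = (1/(fρ)) ∂P/∂x
u_g = −(1.3×10⁻³)/(−9.18×10⁻⁵ × 1.10) = 12.9 m/s;  v_g = (−0.67×10⁻³)/(−9.18×10⁻⁵ × 1.10) = 6.64 m/s
|V_g| = √(u_g² + v_g²) = 14.5 m/s

14 m/s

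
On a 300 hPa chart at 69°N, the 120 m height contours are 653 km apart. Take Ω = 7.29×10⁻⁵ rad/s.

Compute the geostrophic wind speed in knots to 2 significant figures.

26 knots

Coriolis parameter at 69°N:
f = 2Ω sin φ = 2 × 7.29×10⁻⁵ × sin 69° = 1.36×10⁻⁴ s⁻¹
Height gradient: |∂Z/∂n| = 120 m / 653000 m = 1.84×10⁻⁴
On a pressure surface, geostrophic balance gives V_g = (g/f)|∂Z/∂n|:
V_g = 9.81 × 1.84×10⁻⁴ / 1.36×10⁻⁴ = 13.2 m/s
Converting: 13.2 m/s × 1.944 = 26 knots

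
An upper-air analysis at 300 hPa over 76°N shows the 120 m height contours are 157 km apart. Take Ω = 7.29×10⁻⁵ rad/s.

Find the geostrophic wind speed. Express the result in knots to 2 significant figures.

100 knots

Coriolis parameter at 76°N:
f = 2Ω sin φ = 2 × 7.29×10⁻⁵ × sin 76° = 1.41×10⁻⁴ s⁻¹
Height gradient: |∂Z/∂n| = 120 m / 157000 m = 7.64×10⁻⁴
On a pressure surface, geostrophic balance gives V_g = (g/f)|∂Z/∂n|:
V_g = 9.81 × 7.64×10⁻⁴ / 1.41×10⁻⁴ = 53.0 m/s
Converting: 53.0 m/s × 1.944 = 100 knots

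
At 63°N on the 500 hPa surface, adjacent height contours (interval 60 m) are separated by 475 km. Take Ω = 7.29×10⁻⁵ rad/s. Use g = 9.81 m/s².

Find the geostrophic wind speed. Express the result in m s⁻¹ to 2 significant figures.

9.5 m s⁻¹

Coriolis parameter at 63°N:
f = 2Ω sin φ = 2 × 7.29×10⁻⁵ × sin 63° = 1.30×10⁻⁴ s⁻¹
Height gradient: |∂Z/∂n| = 60 m / 475000 m = 1.26×10⁻⁴
On a pressure surface, geostrophic balance gives V_g = (g/f)|∂Z/∂n|:
V_g = 9.81 × 1.26×10⁻⁴ / 1.30×10⁻⁴ = 9.54 m/s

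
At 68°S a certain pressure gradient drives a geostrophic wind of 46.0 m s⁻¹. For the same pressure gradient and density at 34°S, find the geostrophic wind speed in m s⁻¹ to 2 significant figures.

76 m s⁻¹

With the same pressure gradient and density, V_g ∝ 1/f ∝ 1/sin φ.
V₂ = V₁ · sin φ₁ / sin φ₂ = 46.0 × sin 68° / sin 34°
V₂ = 46.0 × 0.9272/0.5592 = 76 m s⁻¹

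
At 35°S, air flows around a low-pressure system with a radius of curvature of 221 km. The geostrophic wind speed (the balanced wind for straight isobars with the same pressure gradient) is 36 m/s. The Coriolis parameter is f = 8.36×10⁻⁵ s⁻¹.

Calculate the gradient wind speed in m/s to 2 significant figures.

Around a low, centrifugal force acts outward with Coriolis, so pressure-gradient force balances both:
(1/ρ)|∂P/∂n| = fV + V²/R  →  V² + fR·V − fR·V_g = 0
With fR = 8.36×10⁻⁵ × 221×10³ m = 18.5 m/s:
V = [−fR + √((fR)² + 4 fR V_g)]/2 = [−18.5 + √(18.5² + 4×18.5×36)]/2 = 18.2 m/s
Subgeostrophic (V < V_g = 36 m/s), as expected around a low.

18 m/s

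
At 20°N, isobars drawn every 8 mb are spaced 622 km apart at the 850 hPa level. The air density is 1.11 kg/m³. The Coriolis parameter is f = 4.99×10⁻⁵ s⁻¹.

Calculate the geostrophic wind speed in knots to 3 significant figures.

Pressure gradient: |∂P/∂n| = 800 Pa / 622000 m = 1.29×10⁻³ Pa/m
Geostrophic balance (pressure-gradient force = Coriolis force):
V_g = (1/(fρ)) |∂P/∂n| = 1.29×10⁻³ / (4.99×10⁻⁵ × 1.11) = 23.2 m/s
Converting: 23.2 m/s × 1.944 = 45.1 knots

45.1 knots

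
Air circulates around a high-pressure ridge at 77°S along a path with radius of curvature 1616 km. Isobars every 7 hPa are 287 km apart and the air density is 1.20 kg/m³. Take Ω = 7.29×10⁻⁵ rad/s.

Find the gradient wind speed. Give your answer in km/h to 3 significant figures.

Coriolis parameter at 77°S:
f = 2Ω sin φ = 2 × 7.29×10⁻⁵ × sin 77° = 1.42×10⁻⁴ s⁻¹
Pressure gradient: |∂P/∂n| = 700 Pa / 287000 m = 2.44×10⁻³ Pa/m
Geostrophic speed: V_g = |∂P/∂n|/(fρ) = 2.44×10⁻³/(1.42×10⁻⁴ × 1.20) = 14.3 m/s
Around a high, pressure-gradient force acts outward with centrifugal, so Coriolis balances both:
fV = (1/ρ)|∂P/∂n| + V²/R  →  V² − fR·V + fR·V_g = 0
With fR = 1.42×10⁻⁴ × 1616×10³ m = 230 m/s:
V = [fR − √((fR)² − 4 fR V_g)]/2 = [230 − √(230² − 4×230×14.3)]/2 = 15.3 m/s
Supergeostrophic (V > V_g = 14.3 m/s), as expected around a high.
Converting: 15.3 m/s × 3.6 = 55.2 km/h

55.2 km/h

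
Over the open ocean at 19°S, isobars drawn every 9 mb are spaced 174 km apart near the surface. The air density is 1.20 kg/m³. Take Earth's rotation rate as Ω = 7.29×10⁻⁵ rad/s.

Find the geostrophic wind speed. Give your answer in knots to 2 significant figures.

Coriolis parameter at 19°S:
f = 2Ω sin φ = 2 × 7.29×10⁻⁵ × sin 19° = 4.75×10⁻⁵ s⁻¹
Pressure gradient: |∂P/∂n| = 900 Pa / 174000 m = 5.17×10⁻³ Pa/m
Geostrophic balance (pressure-gradient force = Coriolis force):
V_g = (1/(fρ)) |∂P/∂n| = 5.17×10⁻³ / (4.75×10⁻⁵ × 1.20) = 90.8 m/s
Converting: 90.8 m/s × 1.944 = 180 knots

180 knots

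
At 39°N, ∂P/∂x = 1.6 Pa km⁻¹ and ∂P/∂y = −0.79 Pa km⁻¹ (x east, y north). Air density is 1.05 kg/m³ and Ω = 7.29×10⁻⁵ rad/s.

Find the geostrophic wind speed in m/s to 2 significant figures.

19 m/s

Coriolis parameter at 39°N:
f = 2Ω sin φ = 2 × 7.29×10⁻⁵ × sin 39° = 9.18×10⁻⁵ s⁻¹
Component geostrophic relations (x east, y north):
u_g = −(1/(fρ)) ∂P/∂y,  v_g = (1/(fρ)) ∂P/∂x
u_g = −(−0.79×10⁻³)/(9.18×10⁻⁵ × 1.05) = 8.20 m/s;  v_g = (1.6×10⁻³)/(9.18×10⁻⁵ × 1.05) = 16.6 m/s
|V_g| = √(u_g² + v_g²) = 18.5 m/s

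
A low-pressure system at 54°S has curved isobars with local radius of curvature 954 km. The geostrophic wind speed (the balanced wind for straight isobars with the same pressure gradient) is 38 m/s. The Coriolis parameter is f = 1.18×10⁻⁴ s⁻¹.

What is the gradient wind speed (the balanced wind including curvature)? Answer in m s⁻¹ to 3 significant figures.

30.0 m s⁻¹

Around a low, centrifugal force acts outward with Coriolis, so pressure-gradient force balances both:
(1/ρ)|∂P/∂n| = fV + V²/R  →  V² + fR·V − fR·V_g = 0
With fR = 1.18×10⁻⁴ × 954×10³ m = 113 m/s:
V = [−fR + √((fR)² + 4 fR V_g)]/2 = [−113 + √(113² + 4×113×38)]/2 = 30 m/s
Subgeostrophic (V < V_g = 38 m/s), as expected around a low.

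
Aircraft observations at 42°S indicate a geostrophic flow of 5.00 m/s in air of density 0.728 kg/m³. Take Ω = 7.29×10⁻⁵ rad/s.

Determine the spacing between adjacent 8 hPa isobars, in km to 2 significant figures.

Coriolis parameter at 42°S:
f = 2Ω sin φ = 2 × 7.29×10⁻⁵ × sin 42° = 9.76×10⁻⁵ s⁻¹
Geostrophic balance rearranged: |∂P/∂n| = f ρ V_g
|∂P/∂n| = 9.76×10⁻⁵ × 0.728 × 5.00 = 3.55×10⁻⁴ Pa/m
Isobar spacing: Δn = ΔP/|∂P/∂n| = 800 Pa / 3.55×10⁻⁴ Pa/m = 2252787 m ≈ 2300 km

2300 km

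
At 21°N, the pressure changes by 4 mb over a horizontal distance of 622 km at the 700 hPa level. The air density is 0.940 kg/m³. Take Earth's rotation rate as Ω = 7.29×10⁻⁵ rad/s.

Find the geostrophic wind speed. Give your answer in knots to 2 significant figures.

Coriolis parameter at 21°N:
f = 2Ω sin φ = 2 × 7.29×10⁻⁵ × sin 21° = 5.23×10⁻⁵ s⁻¹
Pressure gradient: |∂P/∂n| = 400 Pa / 622000 m = 6.43×10⁻⁴ Pa/m
Geostrophic balance (pressure-gradient force = Coriolis force):
V_g = (1/(fρ)) |∂P/∂n| = 6.43×10⁻⁴ / (5.23×10⁻⁵ × 0.940) = 13.1 m/s
Converting: 13.1 m/s × 1.944 = 25 knots

25 knots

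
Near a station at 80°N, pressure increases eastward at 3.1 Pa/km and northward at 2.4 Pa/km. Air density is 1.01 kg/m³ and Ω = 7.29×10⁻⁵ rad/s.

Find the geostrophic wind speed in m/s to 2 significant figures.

Coriolis parameter at 80°N:
f = 2Ω sin φ = 2 × 7.29×10⁻⁵ × sin 80° = 1.44×10⁻⁴ s⁻¹
Component geostrophic relations (x east, y north):
u_g = −(1/(fρ)) ∂P/∂y,  v_g = (1/(fρ)) ∂P/∂x
u_g = −(2.4×10⁻³)/(1.44×10⁻⁴ × 1.01) = −16.5 m/s;  v_g = (3.1×10⁻³)/(1.44×10⁻⁴ × 1.01) = 21.4 m/s
|V_g| = √(u_g² + v_g²) = 27.0 m/s

27 m/s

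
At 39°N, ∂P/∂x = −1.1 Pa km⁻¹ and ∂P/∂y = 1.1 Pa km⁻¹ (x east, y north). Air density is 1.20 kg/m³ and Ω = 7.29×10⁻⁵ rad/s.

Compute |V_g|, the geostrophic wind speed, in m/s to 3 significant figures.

Coriolis parameter at 39°N:
f = 2Ω sin φ = 2 × 7.29×10⁻⁵ × sin 39° = 9.18×10⁻⁵ s⁻¹
Component geostrophic relations (x east, y north):
u_g = −(1/(fρ)) ∂P/∂y,  v_g = (1/(fρ)) ∂P/∂x
u_g = −(1.1×10⁻³)/(9.18×10⁻⁵ × 1.20) = −9.99 m/s;  v_g = (−1.1×10⁻³)/(9.18×10⁻⁵ × 1.20) = −9.99 m/s
|V_g| = √(u_g² + v_g²) = 14.1 m/s

14.1 m/s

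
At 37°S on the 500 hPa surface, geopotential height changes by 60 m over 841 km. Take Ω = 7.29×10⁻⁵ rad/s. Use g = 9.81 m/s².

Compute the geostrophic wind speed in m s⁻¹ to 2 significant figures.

Coriolis parameter at 37°S:
f = 2Ω sin φ = 2 × 7.29×10⁻⁵ × sin 37° = 8.77×10⁻⁵ s⁻¹
Height gradient: |∂Z/∂n| = 60 m / 841000 m = 7.13×10⁻⁵
On a pressure surface, geostrophic balance gives V_g = (g/f)|∂Z/∂n|:
V_g = 9.81 × 7.13×10⁻⁵ / 8.77×10⁻⁵ = 7.98 m/s

8.0 m s⁻¹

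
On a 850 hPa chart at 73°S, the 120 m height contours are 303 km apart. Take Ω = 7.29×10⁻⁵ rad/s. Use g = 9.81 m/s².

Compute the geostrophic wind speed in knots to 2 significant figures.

54 knots

Coriolis parameter at 73°S:
f = 2Ω sin φ = 2 × 7.29×10⁻⁵ × sin 73° = 1.39×10⁻⁴ s⁻¹
Height gradient: |∂Z/∂n| = 120 m / 303000 m = 3.96×10⁻⁴
On a pressure surface, geostrophic balance gives V_g = (g/f)|∂Z/∂n|:
V_g = 9.81 × 3.96×10⁻⁴ / 1.39×10⁻⁴ = 27.9 m/s
Converting: 27.9 m/s × 1.944 = 54 knots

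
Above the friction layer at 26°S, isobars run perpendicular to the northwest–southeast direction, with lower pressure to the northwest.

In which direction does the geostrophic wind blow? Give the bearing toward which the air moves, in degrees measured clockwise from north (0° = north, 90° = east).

The pressure-gradient force points toward the northwest (bearing 315°).
Geostrophic balance: in the Southern Hemisphere the Coriolis force deflects motion to the left, so the geostrophic wind blows 90° to the left of the pressure-gradient force (low pressure on the right).
Rotating 315° by 90° counterclockwise gives 225° — the wind blows toward the southwest.

225°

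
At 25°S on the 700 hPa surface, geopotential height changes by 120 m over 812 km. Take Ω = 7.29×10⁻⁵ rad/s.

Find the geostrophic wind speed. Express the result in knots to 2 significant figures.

46 knots

Coriolis parameter at 25°S:
f = 2Ω sin φ = 2 × 7.29×10⁻⁵ × sin 25° = 6.16×10⁻⁵ s⁻¹
Height gradient: |∂Z/∂n| = 120 m / 812000 m = 1.48×10⁻⁴
On a pressure surface, geostrophic balance gives V_g = (g/f)|∂Z/∂n|:
V_g = 9.81 × 1.48×10⁻⁴ / 6.16×10⁻⁵ = 23.5 m/s
Converting: 23.5 m/s × 1.944 = 46 knots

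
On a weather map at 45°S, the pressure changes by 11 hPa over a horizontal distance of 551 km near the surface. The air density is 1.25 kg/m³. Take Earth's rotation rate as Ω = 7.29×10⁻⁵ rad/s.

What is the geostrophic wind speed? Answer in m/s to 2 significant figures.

Coriolis parameter at 45°S:
f = 2Ω sin φ = 2 × 7.29×10⁻⁵ × sin 45° = 1.03×10⁻⁴ s⁻¹
Pressure gradient: |∂P/∂n| = 1100 Pa / 551000 m = 2.00×10⁻³ Pa/m
Geostrophic balance (pressure-gradient force = Coriolis force):
V_g = (1/(fρ)) |∂P/∂n| = 2.00×10⁻³ / (1.03×10⁻⁴ × 1.25) = 15.5 m/s

15 m/s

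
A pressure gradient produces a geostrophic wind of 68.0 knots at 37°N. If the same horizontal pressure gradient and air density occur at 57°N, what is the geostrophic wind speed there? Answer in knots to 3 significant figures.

48.8 knots

With the same pressure gradient and density, V_g ∝ 1/f ∝ 1/sin φ.
V₂ = V₁ · sin φ₁ / sin φ₂ = 68.0 × sin 37° / sin 57°
V₂ = 68.0 × 0.6018/0.8387 = 48.8 knots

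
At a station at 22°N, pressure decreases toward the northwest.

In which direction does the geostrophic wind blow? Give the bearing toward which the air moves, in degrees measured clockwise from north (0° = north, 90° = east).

The pressure-gradient force points toward the northwest (bearing 315°).
Geostrophic balance: in the Northern Hemisphere the Coriolis force deflects motion to the right, so the geostrophic wind blows 90° to the right of the pressure-gradient force (low pressure on the left).
Rotating 315° by 90° clockwise gives 045° — the wind blows toward the northeast.

045°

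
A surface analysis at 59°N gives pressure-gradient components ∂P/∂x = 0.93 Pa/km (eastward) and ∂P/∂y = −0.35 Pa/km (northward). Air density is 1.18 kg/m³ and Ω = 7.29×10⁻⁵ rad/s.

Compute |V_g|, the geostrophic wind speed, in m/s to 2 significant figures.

6.7 m/s

Coriolis parameter at 59°N:
f = 2Ω sin φ = 2 × 7.29×10⁻⁵ × sin 59° = 1.25×10⁻⁴ s⁻¹
Component geostrophic relations (x east, y north):
u_g = −(1/(fρ)) ∂P/∂y,  v_g = (1/(fρ)) ∂P/∂x
u_g = −(−0.35×10⁻³)/(1.25×10⁻⁴ × 1.18) = 2.37 m/s;  v_g = (0.93×10⁻³)/(1.25×10⁻⁴ × 1.18) = 6.31 m/s
|V_g| = √(u_g² + v_g²) = 6.74 m/s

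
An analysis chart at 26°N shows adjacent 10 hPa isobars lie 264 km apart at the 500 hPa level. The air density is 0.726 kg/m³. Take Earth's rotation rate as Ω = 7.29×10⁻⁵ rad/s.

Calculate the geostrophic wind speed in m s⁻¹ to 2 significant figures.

Coriolis parameter at 26°N:
f = 2Ω sin φ = 2 × 7.29×10⁻⁵ × sin 26° = 6.39×10⁻⁵ s⁻¹
Pressure gradient: |∂P/∂n| = 1000 Pa / 264000 m = 3.79×10⁻³ Pa/m
Geostrophic balance (pressure-gradient force = Coriolis force):
V_g = (1/(fρ)) |∂P/∂n| = 3.79×10⁻³ / (6.39×10⁻⁵ × 0.726) = 81.6 m/s

82 m s⁻¹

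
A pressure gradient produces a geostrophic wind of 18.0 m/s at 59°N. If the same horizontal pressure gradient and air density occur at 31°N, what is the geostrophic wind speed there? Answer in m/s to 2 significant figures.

30 m/s

With the same pressure gradient and density, V_g ∝ 1/f ∝ 1/sin φ.
V₂ = V₁ · sin φ₁ / sin φ₂ = 18.0 × sin 59° / sin 31°
V₂ = 18.0 × 0.8572/0.5150 = 30 m/s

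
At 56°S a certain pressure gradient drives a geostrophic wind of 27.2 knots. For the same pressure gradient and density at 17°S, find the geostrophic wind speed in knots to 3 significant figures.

77.1 knots

With the same pressure gradient and density, V_g ∝ 1/f ∝ 1/sin φ.
V₂ = V₁ · sin φ₁ / sin φ₂ = 27.2 × sin 56° / sin 17°
V₂ = 27.2 × 0.8290/0.2924 = 77.1 knots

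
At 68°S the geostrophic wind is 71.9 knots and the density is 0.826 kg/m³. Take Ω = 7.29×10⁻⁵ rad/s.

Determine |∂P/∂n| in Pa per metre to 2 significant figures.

4.1×10⁻³ Pa/m

Coriolis parameter at 68°S:
f = 2Ω sin φ = 2 × 7.29×10⁻⁵ × sin 68° = 1.35×10⁻⁴ s⁻¹
Wind speed in SI: 71.9 knots = 37.0 m/s
Geostrophic balance rearranged: |∂P/∂n| = f ρ V_g
|∂P/∂n| = 1.35×10⁻⁴ × 0.826 × 37.0 = 4.13×10⁻³ Pa/m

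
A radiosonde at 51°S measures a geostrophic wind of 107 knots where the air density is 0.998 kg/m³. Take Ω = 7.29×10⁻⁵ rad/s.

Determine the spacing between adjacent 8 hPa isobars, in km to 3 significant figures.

Coriolis parameter at 51°S:
f = 2Ω sin φ = 2 × 7.29×10⁻⁵ × sin 51° = 1.13×10⁻⁴ s⁻¹
Wind speed in SI: 107 knots = 55.0 m/s
Geostrophic balance rearranged: |∂P/∂n| = f ρ V_g
|∂P/∂n| = 1.13×10⁻⁴ × 0.998 × 55.0 = 6.22×10⁻³ Pa/m
Isobar spacing: Δn = ΔP/|∂P/∂n| = 800 Pa / 6.22×10⁻³ Pa/m = 128522 m ≈ 129 km

129 km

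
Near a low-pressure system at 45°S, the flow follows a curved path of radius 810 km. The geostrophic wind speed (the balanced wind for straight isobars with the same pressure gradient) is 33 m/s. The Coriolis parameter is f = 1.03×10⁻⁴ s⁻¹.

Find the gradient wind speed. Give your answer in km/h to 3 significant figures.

Around a low, centrifugal force acts outward with Coriolis, so pressure-gradient force balances both:
(1/ρ)|∂P/∂n| = fV + V²/R  →  V² + fR·V − fR·V_g = 0
With fR = 1.03×10⁻⁴ × 810×10³ m = 83.4 m/s:
V = [−fR + √((fR)² + 4 fR V_g)]/2 = [−83.4 + √(83.4² + 4×83.4×33)]/2 = 25.3 m/s
Subgeostrophic (V < V_g = 33 m/s), as expected around a low.
Converting: 25.3 m/s × 3.6 = 91.1 km/h

91.1 km/h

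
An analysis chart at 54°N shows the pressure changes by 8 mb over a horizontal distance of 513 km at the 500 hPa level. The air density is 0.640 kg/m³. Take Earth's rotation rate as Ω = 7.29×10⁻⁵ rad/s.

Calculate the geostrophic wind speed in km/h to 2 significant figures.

74 km/h

Coriolis parameter at 54°N:
f = 2Ω sin φ = 2 × 7.29×10⁻⁵ × sin 54° = 1.18×10⁻⁴ s⁻¹
Pressure gradient: |∂P/∂n| = 800 Pa / 513000 m = 1.56×10⁻³ Pa/m
Geostrophic balance (pressure-gradient force = Coriolis force):
V_g = (1/(fρ)) |∂P/∂n| = 1.56×10⁻³ / (1.18×10⁻⁴ × 0.640) = 20.7 m/s
Converting: 20.7 m/s × 3.6 = 74 km/h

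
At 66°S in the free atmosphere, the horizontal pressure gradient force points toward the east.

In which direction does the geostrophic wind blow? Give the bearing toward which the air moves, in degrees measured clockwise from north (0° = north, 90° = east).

The pressure-gradient force points toward the east (bearing 090°).
Geostrophic balance: in the Southern Hemisphere the Coriolis force deflects motion to the left, so the geostrophic wind blows 90° to the left of the pressure-gradient force (low pressure on the right).
Rotating 090° by 90° counterclockwise gives 000° — the wind blows toward the north.

000°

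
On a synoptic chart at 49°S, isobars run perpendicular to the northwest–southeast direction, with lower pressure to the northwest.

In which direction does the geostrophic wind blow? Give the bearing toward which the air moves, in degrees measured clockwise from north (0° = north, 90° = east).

225°

The pressure-gradient force points toward the northwest (bearing 315°).
Geostrophic balance: in the Southern Hemisphere the Coriolis force deflects motion to the left, so the geostrophic wind blows 90° to the left of the pressure-gradient force (low pressure on the right).
Rotating 315° by 90° counterclockwise gives 225° — the wind blows toward the southwest.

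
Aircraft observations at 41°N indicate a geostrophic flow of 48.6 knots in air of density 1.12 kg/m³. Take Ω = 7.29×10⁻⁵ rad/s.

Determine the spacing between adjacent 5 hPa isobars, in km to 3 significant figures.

187 km

Coriolis parameter at 41°N:
f = 2Ω sin φ = 2 × 7.29×10⁻⁵ × sin 41° = 9.57×10⁻⁵ s⁻¹
Wind speed in SI: 48.6 knots = 25.0 m/s
Geostrophic balance rearranged: |∂P/∂n| = f ρ V_g
|∂P/∂n| = 9.57×10⁻⁵ × 1.12 × 25.0 = 2.68×10⁻³ Pa/m
Isobar spacing: Δn = ΔP/|∂P/∂n| = 500 Pa / 2.68×10⁻³ Pa/m = 186671 m ≈ 187 km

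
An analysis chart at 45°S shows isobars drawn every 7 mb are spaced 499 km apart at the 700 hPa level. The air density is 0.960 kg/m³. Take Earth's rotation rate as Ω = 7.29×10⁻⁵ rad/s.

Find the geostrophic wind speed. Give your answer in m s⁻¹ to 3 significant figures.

14.2 m s⁻¹

Coriolis parameter at 45°S:
f = 2Ω sin φ = 2 × 7.29×10⁻⁵ × sin 45° = 1.03×10⁻⁴ s⁻¹
Pressure gradient: |∂P/∂n| = 700 Pa / 499000 m = 1.40×10⁻³ Pa/m
Geostrophic balance (pressure-gradient force = Coriolis force):
V_g = (1/(fρ)) |∂P/∂n| = 1.40×10⁻³ / (1.03×10⁻⁴ × 0.960) = 14.2 m/s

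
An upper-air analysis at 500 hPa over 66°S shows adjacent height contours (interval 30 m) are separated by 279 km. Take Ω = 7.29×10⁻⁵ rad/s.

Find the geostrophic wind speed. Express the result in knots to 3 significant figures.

15.4 knots

Coriolis parameter at 66°S:
f = 2Ω sin φ = 2 × 7.29×10⁻⁵ × sin 66° = 1.33×10⁻⁴ s⁻¹
Height gradient: |∂Z/∂n| = 30 m / 279000 m = 1.08×10⁻⁴
On a pressure surface, geostrophic balance gives V_g = (g/f)|∂Z/∂n|:
V_g = 9.81 × 1.08×10⁻⁴ / 1.33×10⁻⁴ = 7.92 m/s
Converting: 7.92 m/s × 1.944 = 15.4 knots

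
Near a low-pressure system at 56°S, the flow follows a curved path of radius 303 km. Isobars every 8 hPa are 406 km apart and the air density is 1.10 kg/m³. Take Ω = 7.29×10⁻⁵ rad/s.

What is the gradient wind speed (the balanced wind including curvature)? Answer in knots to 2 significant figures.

22 knots

Coriolis parameter at 56°S:
f = 2Ω sin φ = 2 × 7.29×10⁻⁵ × sin 56° = 1.21×10⁻⁴ s⁻¹
Pressure gradient: |∂P/∂n| = 800 Pa / 406000 m = 1.97×10⁻³ Pa/m
Geostrophic speed: V_g = |∂P/∂n|/(fρ) = 1.97×10⁻³/(1.21×10⁻⁴ × 1.10) = 14.8 m/s
Around a low, centrifugal force acts outward with Coriolis, so pressure-gradient force balances both:
(1/ρ)|∂P/∂n| = fV + V²/R  →  V² + fR·V − fR·V_g = 0
With fR = 1.21×10⁻⁴ × 303×10³ m = 36.6 m/s:
V = [−fR + √((fR)² + 4 fR V_g)]/2 = [−36.6 + √(36.6² + 4×36.6×14.8)]/2 = 11.3 m/s
Subgeostrophic (V < V_g = 14.8 m/s), as expected around a low.
Converting: 11.3 m/s × 1.944 = 22 knots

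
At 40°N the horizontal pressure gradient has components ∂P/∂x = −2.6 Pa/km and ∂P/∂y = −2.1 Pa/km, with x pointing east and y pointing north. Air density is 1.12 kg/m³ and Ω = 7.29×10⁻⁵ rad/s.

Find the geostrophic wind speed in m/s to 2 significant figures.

Coriolis parameter at 40°N:
f = 2Ω sin φ = 2 × 7.29×10⁻⁵ × sin 40° = 9.37×10⁻⁵ s⁻¹
Component geostrophic relations (x east, y north):
u_g = −(1/(fρ)) ∂P/∂y,  v_g = (1/(fρ)) ∂P/∂x
u_g = −(−2.1×10⁻³)/(9.37×10⁻⁵ × 1.12) = 20.0 m/s;  v_g = (−2.6×10⁻³)/(9.37×10⁻⁵ × 1.12) = −24.8 m/s
|V_g| = √(u_g² + v_g²) = 31.8 m/s

32 m/s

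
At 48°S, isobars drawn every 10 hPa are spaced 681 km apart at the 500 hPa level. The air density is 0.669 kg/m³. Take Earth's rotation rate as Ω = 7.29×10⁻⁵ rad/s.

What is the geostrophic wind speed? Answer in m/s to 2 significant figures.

20 m/s

Coriolis parameter at 48°S:
f = 2Ω sin φ = 2 × 7.29×10⁻⁵ × sin 48° = 1.08×10⁻⁴ s⁻¹
Pressure gradient: |∂P/∂n| = 1000 Pa / 681000 m = 1.47×10⁻³ Pa/m
Geostrophic balance (pressure-gradient force = Coriolis force):
V_g = (1/(fρ)) |∂P/∂n| = 1.47×10⁻³ / (1.08×10⁻⁴ × 0.669) = 20.3 m/s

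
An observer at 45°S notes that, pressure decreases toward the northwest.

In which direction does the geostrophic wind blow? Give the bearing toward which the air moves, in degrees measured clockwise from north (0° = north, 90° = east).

225°

The pressure-gradient force points toward the northwest (bearing 315°).
Geostrophic balance: in the Southern Hemisphere the Coriolis force deflects motion to the left, so the geostrophic wind blows 90° to the left of the pressure-gradient force (low pressure on the right).
Rotating 315° by 90° counterclockwise gives 225° — the wind blows toward the southwest.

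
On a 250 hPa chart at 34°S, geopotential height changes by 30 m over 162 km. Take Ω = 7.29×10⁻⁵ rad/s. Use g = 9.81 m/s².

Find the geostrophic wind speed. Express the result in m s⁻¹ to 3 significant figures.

22.3 m s⁻¹

Coriolis parameter at 34°S:
f = 2Ω sin φ = 2 × 7.29×10⁻⁵ × sin 34° = 8.15×10⁻⁵ s⁻¹
Height gradient: |∂Z/∂n| = 30 m / 162000 m = 1.85×10⁻⁴
On a pressure surface, geostrophic balance gives V_g = (g/f)|∂Z/∂n|:
V_g = 9.81 × 1.85×10⁻⁴ / 8.15×10⁻⁵ = 22.3 m/s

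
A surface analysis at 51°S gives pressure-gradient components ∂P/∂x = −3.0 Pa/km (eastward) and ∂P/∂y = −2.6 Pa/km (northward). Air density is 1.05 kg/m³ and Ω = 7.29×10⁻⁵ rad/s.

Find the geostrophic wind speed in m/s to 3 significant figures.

33.4 m/s

Coriolis parameter at 51°S:
f = 2Ω sin φ = 2 × 7.29×10⁻⁵ × sin 51° = 1.13×10⁻⁴ s⁻¹
In the Southern Hemisphere f is negative: f = −1.13×10⁻⁴ s⁻¹.
Component geostrophic relations (x east, y north):
u_g = −(1/(fρ)) ∂P/∂y,  v_g = (1/(fρ)) ∂P/∂x
u_g = −(−2.6×10⁻³)/(−1.13×10⁻⁴ × 1.05) = −21.9 m/s;  v_g = (−3.0×10⁻³)/(−1.13×10⁻⁴ × 1.05) = 25.2 m/s
|V_g| = √(u_g² + v_g²) = 33.4 m/s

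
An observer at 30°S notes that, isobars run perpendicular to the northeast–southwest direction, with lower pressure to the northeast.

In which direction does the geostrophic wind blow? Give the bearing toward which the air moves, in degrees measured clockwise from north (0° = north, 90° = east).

315°

The pressure-gradient force points toward the northeast (bearing 045°).
Geostrophic balance: in the Southern Hemisphere the Coriolis force deflects motion to the left, so the geostrophic wind blows 90° to the left of the pressure-gradient force (low pressure on the right).
Rotating 045° by 90° counterclockwise gives 315° — the wind blows toward the northwest.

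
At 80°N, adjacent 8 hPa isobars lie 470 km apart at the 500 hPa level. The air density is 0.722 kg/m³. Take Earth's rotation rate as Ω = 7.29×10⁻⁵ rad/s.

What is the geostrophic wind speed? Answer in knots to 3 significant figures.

Coriolis parameter at 80°N:
f = 2Ω sin φ = 2 × 7.29×10⁻⁵ × sin 80° = 1.44×10⁻⁴ s⁻¹
Pressure gradient: |∂P/∂n| = 800 Pa / 470000 m = 1.70×10⁻³ Pa/m
Geostrophic balance (pressure-gradient force = Coriolis force):
V_g = (1/(fρ)) |∂P/∂n| = 1.70×10⁻³ / (1.44×10⁻⁴ × 0.722) = 16.4 m/s
Converting: 16.4 m/s × 1.944 = 31.9 knots

31.9 knots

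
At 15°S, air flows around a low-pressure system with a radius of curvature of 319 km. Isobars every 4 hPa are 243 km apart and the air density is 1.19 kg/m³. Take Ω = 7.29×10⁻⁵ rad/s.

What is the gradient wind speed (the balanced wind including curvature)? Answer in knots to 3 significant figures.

30.8 knots

Coriolis parameter at 15°S:
f = 2Ω sin φ = 2 × 7.29×10⁻⁵ × sin 15° = 3.77×10⁻⁵ s⁻¹
Pressure gradient: |∂P/∂n| = 400 Pa / 243000 m = 1.65×10⁻³ Pa/m
Geostrophic speed: V_g = |∂P/∂n|/(fρ) = 1.65×10⁻³/(3.77×10⁻⁵ × 1.19) = 36.7 m/s
Around a low, centrifugal force acts outward with Coriolis, so pressure-gradient force balances both:
(1/ρ)|∂P/∂n| = fV + V²/R  →  V² + fR·V − fR·V_g = 0
With fR = 3.77×10⁻⁵ × 319×10³ m = 12.0 m/s:
V = [−fR + √((fR)² + 4 fR V_g)]/2 = [−12.0 + √(12.0² + 4×12.0×36.7)]/2 = 15.8 m/s
Subgeostrophic (V < V_g = 36.7 m/s), as expected around a low.
Converting: 15.8 m/s × 1.944 = 30.8 knots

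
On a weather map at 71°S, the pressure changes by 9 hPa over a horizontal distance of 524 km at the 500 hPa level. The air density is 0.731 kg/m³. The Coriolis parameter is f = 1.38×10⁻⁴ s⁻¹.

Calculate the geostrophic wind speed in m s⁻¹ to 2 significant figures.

17 m s⁻¹

Pressure gradient: |∂P/∂n| = 900 Pa / 524000 m = 1.72×10⁻³ Pa/m
Geostrophic balance (pressure-gradient force = Coriolis force):
V_g = (1/(fρ)) |∂P/∂n| = 1.72×10⁻³ / (1.38×10⁻⁴ × 0.731) = 17.0 m/s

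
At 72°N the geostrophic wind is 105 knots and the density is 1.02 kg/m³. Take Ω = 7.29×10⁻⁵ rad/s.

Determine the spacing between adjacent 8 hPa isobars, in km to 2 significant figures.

Coriolis parameter at 72°N:
f = 2Ω sin φ = 2 × 7.29×10⁻⁵ × sin 72° = 1.39×10⁻⁴ s⁻¹
Wind speed in SI: 105 knots = 54.0 m/s
Geostrophic balance rearranged: |∂P/∂n| = f ρ V_g
|∂P/∂n| = 1.39×10⁻⁴ × 1.02 × 54.0 = 7.64×10⁻³ Pa/m
Isobar spacing: Δn = ΔP/|∂P/∂n| = 800 Pa / 7.64×10⁻³ Pa/m = 104713 m ≈ 100 km

100 km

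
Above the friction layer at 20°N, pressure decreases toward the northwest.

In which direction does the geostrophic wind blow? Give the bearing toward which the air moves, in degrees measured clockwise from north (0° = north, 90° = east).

The pressure-gradient force points toward the northwest (bearing 315°).
Geostrophic balance: in the Northern Hemisphere the Coriolis force deflects motion to the right, so the geostrophic wind blows 90° to the right of the pressure-gradient force (low pressure on the left).
Rotating 315° by 90° clockwise gives 045° — the wind blows toward the northeast.

045°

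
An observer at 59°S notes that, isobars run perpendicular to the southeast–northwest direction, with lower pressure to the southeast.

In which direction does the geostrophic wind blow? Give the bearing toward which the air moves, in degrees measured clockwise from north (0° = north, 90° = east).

045°

The pressure-gradient force points toward the southeast (bearing 135°).
Geostrophic balance: in the Southern Hemisphere the Coriolis force deflects motion to the left, so the geostrophic wind blows 90° to the left of the pressure-gradient force (low pressure on the right).
Rotating 135° by 90° counterclockwise gives 045° — the wind blows toward the northeast.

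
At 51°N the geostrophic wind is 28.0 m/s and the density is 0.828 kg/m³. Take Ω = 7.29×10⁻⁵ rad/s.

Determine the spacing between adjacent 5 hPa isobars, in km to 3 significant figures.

190 km

Coriolis parameter at 51°N:
f = 2Ω sin φ = 2 × 7.29×10⁻⁵ × sin 51° = 1.13×10⁻⁴ s⁻¹
Geostrophic balance rearranged: |∂P/∂n| = f ρ V_g
|∂P/∂n| = 1.13×10⁻⁴ × 0.828 × 28.0 = 2.63×10⁻³ Pa/m
Isobar spacing: Δn = ΔP/|∂P/∂n| = 500 Pa / 2.63×10⁻³ Pa/m = 190336 m ≈ 190 km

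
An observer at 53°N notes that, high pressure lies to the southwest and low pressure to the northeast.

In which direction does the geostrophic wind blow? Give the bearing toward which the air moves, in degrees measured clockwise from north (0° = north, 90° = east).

The pressure-gradient force points toward the northeast (bearing 045°).
Geostrophic balance: in the Northern Hemisphere the Coriolis force deflects motion to the right, so the geostrophic wind blows 90° to the right of the pressure-gradient force (low pressure on the left).
Rotating 045° by 90° clockwise gives 135° — the wind blows toward the southeast.

135°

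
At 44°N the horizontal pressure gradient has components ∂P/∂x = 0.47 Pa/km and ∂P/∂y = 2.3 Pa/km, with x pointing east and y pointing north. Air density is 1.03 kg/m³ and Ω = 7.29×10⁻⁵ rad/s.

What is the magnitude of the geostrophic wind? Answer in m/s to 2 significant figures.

23 m/s

Coriolis parameter at 44°N:
f = 2Ω sin φ = 2 × 7.29×10⁻⁵ × sin 44° = 1.01×10⁻⁴ s⁻¹
Component geostrophic relations (x east, y north):
u_g = −(1/(fρ)) ∂P/∂y,  v_g = (1/(fρ)) ∂P/∂x
u_g = −(2.3×10⁻³)/(1.01×10⁻⁴ × 1.03) = −22.0 m/s;  v_g = (0.47×10⁻³)/(1.01×10⁻⁴ × 1.03) = 4.51 m/s
|V_g| = √(u_g² + v_g²) = 22.5 m/s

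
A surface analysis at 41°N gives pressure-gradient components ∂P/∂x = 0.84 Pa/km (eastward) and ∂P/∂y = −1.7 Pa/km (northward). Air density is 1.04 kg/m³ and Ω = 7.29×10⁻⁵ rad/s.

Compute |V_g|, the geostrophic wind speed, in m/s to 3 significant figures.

Coriolis parameter at 41°N:
f = 2Ω sin φ = 2 × 7.29×10⁻⁵ × sin 41° = 9.57×10⁻⁵ s⁻¹
Component geostrophic relations (x east, y north):
u_g = −(1/(fρ)) ∂P/∂y,  v_g = (1/(fρ)) ∂P/∂x
u_g = −(−1.7×10⁻³)/(9.57×10⁻⁵ × 1.04) = 17.1 m/s;  v_g = (0.84×10⁻³)/(9.57×10⁻⁵ × 1.04) = 8.44 m/s
|V_g| = √(u_g² + v_g²) = 19.1 m/s

19.1 m/s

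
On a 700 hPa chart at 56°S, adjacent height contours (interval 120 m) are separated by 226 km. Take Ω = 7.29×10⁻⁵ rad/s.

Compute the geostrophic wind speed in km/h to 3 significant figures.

Coriolis parameter at 56°S:
f = 2Ω sin φ = 2 × 7.29×10⁻⁵ × sin 56° = 1.21×10⁻⁴ s⁻¹
Height gradient: |∂Z/∂n| = 120 m / 226000 m = 5.31×10⁻⁴
On a pressure surface, geostrophic balance gives V_g = (g/f)|∂Z/∂n|:
V_g = 9.81 × 5.31×10⁻⁴ / 1.21×10⁻⁴ = 43.1 m/s
Converting: 43.1 m/s × 3.6 = 155 km/h

155 km/h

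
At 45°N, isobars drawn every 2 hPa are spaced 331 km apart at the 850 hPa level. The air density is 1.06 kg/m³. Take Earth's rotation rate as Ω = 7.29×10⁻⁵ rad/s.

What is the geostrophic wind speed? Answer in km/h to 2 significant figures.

20 km/h

Coriolis parameter at 45°N:
f = 2Ω sin φ = 2 × 7.29×10⁻⁵ × sin 45° = 1.03×10⁻⁴ s⁻¹
Pressure gradient: |∂P/∂n| = 200 Pa / 331000 m = 6.04×10⁻⁴ Pa/m
Geostrophic balance (pressure-gradient force = Coriolis force):
V_g = (1/(fρ)) |∂P/∂n| = 6.04×10⁻⁴ / (1.03×10⁻⁴ × 1.06) = 5.53 m/s
Converting: 5.53 m/s × 3.6 = 20 km/h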